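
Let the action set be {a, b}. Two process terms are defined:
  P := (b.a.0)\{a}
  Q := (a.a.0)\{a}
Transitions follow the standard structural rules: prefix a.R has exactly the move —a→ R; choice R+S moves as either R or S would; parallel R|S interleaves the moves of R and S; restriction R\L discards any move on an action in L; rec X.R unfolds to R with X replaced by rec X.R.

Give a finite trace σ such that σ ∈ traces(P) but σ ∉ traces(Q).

b

Reachable graph of P (2 states):
  s0 = (b.a.0)\{a} ⊢ ··b··> s1
  s1 = (a.0)\{a} ⊢ (no moves)
Reachable graph of Q (1 states):
  t0 = (a.a.0)\{a} ⊢ (no moves)
Executing b from P (initial set {s0}):
  [1] b ⇒ {s1}
  — P admits the full trace.
Executing b from Q (initial set {t0}):
  [1] b ⇒ ∅  — Q cannot continue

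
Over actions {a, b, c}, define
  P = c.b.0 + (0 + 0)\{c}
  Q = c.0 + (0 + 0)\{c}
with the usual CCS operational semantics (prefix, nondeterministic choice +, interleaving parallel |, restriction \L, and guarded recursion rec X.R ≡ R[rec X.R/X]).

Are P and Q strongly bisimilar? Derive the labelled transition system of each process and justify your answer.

P ≁ Q

P's transition system — 3 states:
  u0 = c.b.0 + (0 + 0)\{c} has moves =c=> u1
  u1 = b.0 has moves =b=> u2
  u2 = 0 has moves ∅
Q's transition system — 2 states:
  v0 = c.0 + (0 + 0)\{c} has moves =c=> v1
  v1 = 0 has moves ∅
Partition-refinement fixed point:
  B0 = {u0}
  B1 = {u1}
  B2 = {u2, v1}
  B3 = {v0}
u0 ∈ B0, v0 ∈ B3 → different blocks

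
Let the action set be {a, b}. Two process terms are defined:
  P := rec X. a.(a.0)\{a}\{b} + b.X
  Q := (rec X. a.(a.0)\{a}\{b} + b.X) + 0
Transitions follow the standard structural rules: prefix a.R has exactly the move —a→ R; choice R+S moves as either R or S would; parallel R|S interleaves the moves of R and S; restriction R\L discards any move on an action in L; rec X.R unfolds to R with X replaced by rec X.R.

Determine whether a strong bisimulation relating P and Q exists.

bisimilar

Reachable graph of P (2 states):
  p0 = rec X. a.(a.0)\{a}\{b} + b.X :: --a--▸ p1, --b--▸ p0
  p1 = (a.0)\{a}\{b} :: ∅
Reachable graph of Q (3 states):
  q0 = (rec X. a.(a.0)\{a}\{b} + b.X) + 0 :: --a--▸ q1, --b--▸ q2
  q1 = (a.0)\{a}\{b} :: ∅
  q2 = rec X. a.(a.0)\{a}\{b} + b.X :: --a--▸ q1, --b--▸ q2
Coarsest stable partition (strong bisimilarity classes):
  B0 = {p0, q0, q2}
  B1 = {p1, q1}
p0 ∈ B0, q0 ∈ B0 → same block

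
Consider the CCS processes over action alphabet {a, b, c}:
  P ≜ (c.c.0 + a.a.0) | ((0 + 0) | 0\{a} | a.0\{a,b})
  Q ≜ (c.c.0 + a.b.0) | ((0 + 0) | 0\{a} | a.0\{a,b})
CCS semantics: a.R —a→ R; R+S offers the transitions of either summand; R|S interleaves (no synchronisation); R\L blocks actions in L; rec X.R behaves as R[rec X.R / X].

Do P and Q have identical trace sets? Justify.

trace-distinct — witness ⟨aaa⟩

P's transition system — 8 states:
  u0 = (c.c.0 + a.a.0) | ((0 + 0) | 0\{a} | a.0\{a,b}) → —a→ u1, —a→ u2, —c→ u3
  u1 = (c.c.0 + a.a.0) | ((0 + 0) | 0\{a} | 0\{a,b}) → —a→ u4, —c→ u5
  u2 = a.0 | ((0 + 0) | 0\{a} | a.0\{a,b}) → —a→ u4, —a→ u6
  u3 = c.0 | ((0 + 0) | 0\{a} | a.0\{a,b}) → —a→ u5, —c→ u6
  u4 = a.0 | ((0 + 0) | 0\{a} | 0\{a,b}) → —a→ u7
  u5 = c.0 | ((0 + 0) | 0\{a} | 0\{a,b}) → —c→ u7
  u6 = 0 | ((0 + 0) | 0\{a} | a.0\{a,b}) → —a→ u7
  u7 = 0 | ((0 + 0) | 0\{a} | 0\{a,b}) → stopped
Q's transition system — 8 states:
  v0 = (c.c.0 + a.b.0) | ((0 + 0) | 0\{a} | a.0\{a,b}) → —a→ v1, —a→ v2, —c→ v3
  v1 = (c.c.0 + a.b.0) | ((0 + 0) | 0\{a} | 0\{a,b}) → —a→ v4, —c→ v5
  v2 = b.0 | ((0 + 0) | 0\{a} | a.0\{a,b}) → —a→ v4, —b→ v6
  v3 = c.0 | ((0 + 0) | 0\{a} | a.0\{a,b}) → —a→ v5, —c→ v6
  v4 = b.0 | ((0 + 0) | 0\{a} | 0\{a,b}) → —b→ v7
  v5 = c.0 | ((0 + 0) | 0\{a} | 0\{a,b}) → —c→ v7
  v6 = 0 | ((0 + 0) | 0\{a} | a.0\{a,b}) → —a→ v7
  v7 = 0 | ((0 + 0) | 0\{a} | 0\{a,b}) → stopped
Run σ = ⟨aaa⟩ on P: start {u0}
  step 1 (a): {u1, u2}
  step 2 (a): {u4, u6}
  step 3 (a): {u7}
  ✓ P
Run σ = ⟨aaa⟩ on Q: start {v0}
  step 1 (a): {v1, v2}
  step 2 (a): {v4}
  step 3 (a): ∅ (Q stuck)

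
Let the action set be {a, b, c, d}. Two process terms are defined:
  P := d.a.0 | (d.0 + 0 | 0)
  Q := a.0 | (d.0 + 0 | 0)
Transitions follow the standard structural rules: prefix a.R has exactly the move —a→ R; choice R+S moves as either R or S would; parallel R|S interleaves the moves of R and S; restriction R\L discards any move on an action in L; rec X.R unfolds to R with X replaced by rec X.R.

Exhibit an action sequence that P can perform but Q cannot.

dd

Reachable graph of P (6 states):
  m0 = d.a.0 | (d.0 + 0 | 0) :: --d--▸ m1, --d--▸ m2
  m1 = a.0 | (d.0 + 0 | 0) :: --a--▸ m3, --d--▸ m4
  m2 = d.a.0 | 0 :: --d--▸ m4
  m3 = 0 | (d.0 + 0 | 0) :: --d--▸ m5
  m4 = a.0 | 0 :: --a--▸ m5
  m5 = 0 | 0 :: ∅
Reachable graph of Q (4 states):
  n0 = a.0 | (d.0 + 0 | 0) :: --a--▸ n1, --d--▸ n2
  n1 = 0 | (d.0 + 0 | 0) :: --d--▸ n3
  n2 = a.0 | 0 :: --a--▸ n3
  n3 = 0 | 0 :: ∅
Run σ = ⟨dd⟩ on P: start {m0}
  [1] d ⇒ {m1, m2}
  [2] d ⇒ {m4}
  ✓ P
Run σ = ⟨dd⟩ on Q: start {n0}
  [1] d ⇒ {n2}
  [2] d ⇒ ∅  — Q cannot continue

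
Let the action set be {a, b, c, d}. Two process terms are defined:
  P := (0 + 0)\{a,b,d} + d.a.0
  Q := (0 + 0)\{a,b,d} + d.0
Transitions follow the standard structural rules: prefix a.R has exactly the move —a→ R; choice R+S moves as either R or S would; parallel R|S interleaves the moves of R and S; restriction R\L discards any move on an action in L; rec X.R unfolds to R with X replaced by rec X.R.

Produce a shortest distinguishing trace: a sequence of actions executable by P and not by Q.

Reachable graph of P (3 states):
  m0 = (0 + 0)\{a,b,d} + d.a.0 | ··d··> m1
  m1 = a.0 | ··a··> m2
  m2 = 0 | ∅
Reachable graph of Q (2 states):
  n0 = (0 + 0)\{a,b,d} + d.0 | ··d··> n1
  n1 = 0 | ∅
Executing da from P (initial set {m0}):
  [1] d ⇒ {m1}
  [2] a ⇒ {m2}
  P completes σ.
Executing da from Q (initial set {n0}):
  [1] d ⇒ {n1}
  [2] a ⇒ no successor for Q

da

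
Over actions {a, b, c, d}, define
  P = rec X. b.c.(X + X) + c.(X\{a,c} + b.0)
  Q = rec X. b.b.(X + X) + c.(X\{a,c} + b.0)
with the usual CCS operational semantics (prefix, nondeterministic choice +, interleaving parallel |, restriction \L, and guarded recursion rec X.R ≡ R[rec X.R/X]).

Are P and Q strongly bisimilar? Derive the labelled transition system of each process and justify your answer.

LTS(P): 6 reachable states
  u0 = rec X. b.c.(X + X) + c.(X\{a,c} + b.0) → —b→ u1, —c→ u2
  u1 = c.((rec X. b.c.(X + X) + c.(X\{a,c} + b.0)) + (rec X. b.c.(X + X) + c.(X\{a,c} + b.0))) → —c→ u3
  u2 = (rec X. b.c.(X + X) + c.(X\{a,c} + b.0))\{a,c} + b.0 → —b→ u4, —b→ u5
  u3 = (rec X. b.c.(X + X) + c.(X\{a,c} + b.0)) + (rec X. b.c.(X + X) + c.(X\{a,c} + b.0)) → —b→ u1, —c→ u2
  u4 = (c.((rec X. b.c.(X + X) + c.(X\{a,c} + b.0)) + (rec X. b.c.(X + X) + c.(X\{a,c} + b.0))))\{a,c} → ·
  u5 = 0 → ·
LTS(Q): 7 reachable states
  v0 = rec X. b.b.(X + X) + c.(X\{a,c} + b.0) → —b→ v1, —c→ v2
  v1 = b.((rec X. b.b.(X + X) + c.(X\{a,c} + b.0)) + (rec X. b.b.(X + X) + c.(X\{a,c} + b.0))) → —b→ v3
  v2 = (rec X. b.b.(X + X) + c.(X\{a,c} + b.0))\{a,c} + b.0 → —b→ v4, —b→ v5
  v3 = (rec X. b.b.(X + X) + c.(X\{a,c} + b.0)) + (rec X. b.b.(X + X) + c.(X\{a,c} + b.0)) → —b→ v1, —c→ v2
  v4 = (b.((rec X. b.b.(X + X) + c.(X\{a,c} + b.0)) + (rec X. b.b.(X + X) + c.(X\{a,c} + b.0))))\{a,c} → —b→ v6
  v5 = 0 → ·
  v6 = ((rec X. b.b.(X + X) + c.(X\{a,c} + b.0)) + (rec X. b.b.(X + X) + c.(X\{a,c} + b.0)))\{a,c} → —b→ v4
Bisimilarity quotient blocks:
  B0 = {u0, u3}
  B1 = {u2}
  B2 = {u4, u5, v5}
  B3 = {u1}
  B4 = {v0, v3}
  B5 = {v2}
  B6 = {v4, v6}
  B7 = {v1}
u0 ∈ B0, v0 ∈ B4 → different blocks

P ≁ Q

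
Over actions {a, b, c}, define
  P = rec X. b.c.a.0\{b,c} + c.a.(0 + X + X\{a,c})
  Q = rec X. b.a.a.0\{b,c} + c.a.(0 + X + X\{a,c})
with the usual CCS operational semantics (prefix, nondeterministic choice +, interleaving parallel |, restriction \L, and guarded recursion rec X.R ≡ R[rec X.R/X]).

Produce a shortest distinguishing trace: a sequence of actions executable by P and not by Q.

LTS(P): 7 reachable states
  s0 = rec X. b.c.a.0\{b,c} + c.a.(0 + X + X\{a,c}) ⊢ -b-> s1, -c-> s2
  s1 = c.a.0\{b,c} ⊢ -c-> s3
  s2 = a.(0 + (rec X. b.c.a.0\{b,c} + c.a.(0 + X + X\{a,c})) + (rec X. b.c.a.0\{b,c} + c.a.(0 + X + X\{a,c}))\{a,c}) ⊢ -a-> s4
  s3 = a.0\{b,c} ⊢ -a-> s5
  s4 = 0 + (rec X. b.c.a.0\{b,c} + c.a.(0 + X + X\{a,c})) + (rec X. b.c.a.0\{b,c} + c.a.(0 + X + X\{a,c}))\{a,c} ⊢ -b-> s1, -b-> s6, -c-> s2
  s5 = 0\{b,c} ⊢ deadlocked
  s6 = (c.a.0\{b,c})\{a,c} ⊢ deadlocked
LTS(Q): 7 reachable states
  t0 = rec X. b.a.a.0\{b,c} + c.a.(0 + X + X\{a,c}) ⊢ -b-> t1, -c-> t2
  t1 = a.a.0\{b,c} ⊢ -a-> t3
  t2 = a.(0 + (rec X. b.a.a.0\{b,c} + c.a.(0 + X + X\{a,c})) + (rec X. b.a.a.0\{b,c} + c.a.(0 + X + X\{a,c}))\{a,c}) ⊢ -a-> t4
  t3 = a.0\{b,c} ⊢ -a-> t5
  t4 = 0 + (rec X. b.a.a.0\{b,c} + c.a.(0 + X + X\{a,c})) + (rec X. b.a.a.0\{b,c} + c.a.(0 + X + X\{a,c}))\{a,c} ⊢ -b-> t1, -b-> t6, -c-> t2
  t5 = 0\{b,c} ⊢ deadlocked
  t6 = (a.a.0\{b,c})\{a,c} ⊢ deadlocked
Trace ⟨bc⟩ through P, begin at {s0}:
  step 1 (b): {s1}
  step 2 (c): {s3}
  — P admits the full trace.
Trace ⟨bc⟩ through Q, begin at {t0}:
  step 1 (b): {t1}
  step 2 (c): ∅ (Q stuck)

bc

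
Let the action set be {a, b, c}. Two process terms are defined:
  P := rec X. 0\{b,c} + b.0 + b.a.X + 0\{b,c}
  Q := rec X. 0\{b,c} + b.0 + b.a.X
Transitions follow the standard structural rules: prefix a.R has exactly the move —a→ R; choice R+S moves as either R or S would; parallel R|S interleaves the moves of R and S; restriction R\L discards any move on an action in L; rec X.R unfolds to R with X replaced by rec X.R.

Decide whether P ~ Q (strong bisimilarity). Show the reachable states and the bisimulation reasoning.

LTS(P): 3 reachable states
  u0 = rec X. 0\{b,c} + b.0 + b.a.X + 0\{b,c} ⊢ -b-> u1, -b-> u2
  u1 = 0 ⊢ stopped
  u2 = a.(rec X. 0\{b,c} + b.0 + b.a.X + 0\{b,c}) ⊢ -a-> u0
LTS(Q): 3 reachable states
  v0 = rec X. 0\{b,c} + b.0 + b.a.X ⊢ -b-> v1, -b-> v2
  v1 = 0 ⊢ stopped
  v2 = a.(rec X. 0\{b,c} + b.0 + b.a.X) ⊢ -a-> v0
Partition-refinement fixed point:
  B0 = {u0, v0}
  B1 = {u1, v1}
  B2 = {u2, v2}
u0 ∈ B0, v0 ∈ B0 → same block

P ~ Q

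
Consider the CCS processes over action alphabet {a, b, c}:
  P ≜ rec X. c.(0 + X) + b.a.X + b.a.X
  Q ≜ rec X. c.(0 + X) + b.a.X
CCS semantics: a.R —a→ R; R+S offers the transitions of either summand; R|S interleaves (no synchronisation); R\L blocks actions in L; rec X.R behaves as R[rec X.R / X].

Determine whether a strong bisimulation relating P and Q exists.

bisimilar

Reachable graph of P (3 states):
  p0 = rec X. c.(0 + X) + b.a.X + b.a.X | -b-> p1, -c-> p2
  p1 = a.(rec X. c.(0 + X) + b.a.X + b.a.X) | -a-> p0
  p2 = 0 + (rec X. c.(0 + X) + b.a.X + b.a.X) | -b-> p1, -c-> p2
Reachable graph of Q (3 states):
  q0 = rec X. c.(0 + X) + b.a.X | -b-> q1, -c-> q2
  q1 = a.(rec X. c.(0 + X) + b.a.X) | -a-> q0
  q2 = 0 + (rec X. c.(0 + X) + b.a.X) | -b-> q1, -c-> q2
Partition-refinement fixed point:
  B0 = {p0, p2, q0, q2}
  B1 = {p1, q1}
p0 ∈ B0, q0 ∈ B0 → same block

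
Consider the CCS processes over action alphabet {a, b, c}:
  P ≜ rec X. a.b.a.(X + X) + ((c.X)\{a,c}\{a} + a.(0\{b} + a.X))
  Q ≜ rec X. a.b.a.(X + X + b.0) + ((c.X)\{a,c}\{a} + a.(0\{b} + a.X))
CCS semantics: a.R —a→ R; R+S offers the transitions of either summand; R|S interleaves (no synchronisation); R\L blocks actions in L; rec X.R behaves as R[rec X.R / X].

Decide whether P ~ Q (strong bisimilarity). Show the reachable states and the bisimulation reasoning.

P ≁ Q

Reachable graph of P (5 states):
  m0 = rec X. a.b.a.(X + X) + ((c.X)\{a,c}\{a} + a.(0\{b} + a.X)) → =a=> m1, =a=> m2
  m1 = 0\{b} + a.(rec X. a.b.a.(X + X) + ((c.X)\{a,c}\{a} + a.(0\{b} + a.X))) → =a=> m0
  m2 = b.a.((rec X. a.b.a.(X + X) + ((c.X)\{a,c}\{a} + a.(0\{b} + a.X))) + (rec X. a.b.a.(X + X) + ((c.X)\{a,c}\{a} + a.(0\{b} + a.X)))) → =b=> m3
  m3 = a.((rec X. a.b.a.(X + X) + ((c.X)\{a,c}\{a} + a.(0\{b} + a.X))) + (rec X. a.b.a.(X + X) + ((c.X)\{a,c}\{a} + a.(0\{b} + a.X)))) → =a=> m4
  m4 = (rec X. a.b.a.(X + X) + ((c.X)\{a,c}\{a} + a.(0\{b} + a.X))) + (rec X. a.b.a.(X + X) + ((c.X)\{a,c}\{a} + a.(0\{b} + a.X))) → =a=> m1, =a=> m2
Reachable graph of Q (6 states):
  n0 = rec X. a.b.a.(X + X + b.0) + ((c.X)\{a,c}\{a} + a.(0\{b} + a.X)) → =a=> n1, =a=> n2
  n1 = 0\{b} + a.(rec X. a.b.a.(X + X + b.0) + ((c.X)\{a,c}\{a} + a.(0\{b} + a.X))) → =a=> n0
  n2 = b.a.((rec X. a.b.a.(X + X + b.0) + ((c.X)\{a,c}\{a} + a.(0\{b} + a.X))) + (rec X. a.b.a.(X + X + b.0) + ((c.X)\{a,c}\{a} + a.(0\{b} + a.X))) + b.0) → =b=> n3
  n3 = a.((rec X. a.b.a.(X + X + b.0) + ((c.X)\{a,c}\{a} + a.(0\{b} + a.X))) + (rec X. a.b.a.(X + X + b.0) + ((c.X)\{a,c}\{a} + a.(0\{b} + a.X))) + b.0) → =a=> n4
  n4 = (rec X. a.b.a.(X + X + b.0) + ((c.X)\{a,c}\{a} + a.(0\{b} + a.X))) + (rec X. a.b.a.(X + X + b.0) + ((c.X)\{a,c}\{a} + a.(0\{b} + a.X))) + b.0 → =a=> n1, =a=> n2, =b=> n5
  n5 = 0 → stopped
Partition-refinement fixed point:
  B0 = {m0, m4}
  B1 = {m1, m3}
  B2 = {m2}
  B3 = {n0}
  B4 = {n2}
  B5 = {n3}
  B6 = {n4}
  B7 = {n5}
  B8 = {n1}
m0 ∈ B0, n0 ∈ B3 → different blocks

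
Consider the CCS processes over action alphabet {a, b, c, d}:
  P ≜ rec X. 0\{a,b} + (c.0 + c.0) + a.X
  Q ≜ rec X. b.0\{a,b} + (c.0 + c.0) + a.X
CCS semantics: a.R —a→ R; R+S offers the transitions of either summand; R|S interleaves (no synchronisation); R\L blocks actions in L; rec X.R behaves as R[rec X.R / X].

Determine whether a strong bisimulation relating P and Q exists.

NO

LTS(P): 2 reachable states
  u0 = rec X. 0\{a,b} + (c.0 + c.0) + a.X → —a→ u0, —c→ u1
  u1 = 0 → ·
LTS(Q): 3 reachable states
  v0 = rec X. b.0\{a,b} + (c.0 + c.0) + a.X → —a→ v0, —b→ v1, —c→ v2
  v1 = 0\{a,b} → ·
  v2 = 0 → ·
Coarsest stable partition (strong bisimilarity classes):
  B0 = {u0}
  B1 = {u1, v1, v2}
  B2 = {v0}
u0 ∈ B0, v0 ∈ B2 → different blocks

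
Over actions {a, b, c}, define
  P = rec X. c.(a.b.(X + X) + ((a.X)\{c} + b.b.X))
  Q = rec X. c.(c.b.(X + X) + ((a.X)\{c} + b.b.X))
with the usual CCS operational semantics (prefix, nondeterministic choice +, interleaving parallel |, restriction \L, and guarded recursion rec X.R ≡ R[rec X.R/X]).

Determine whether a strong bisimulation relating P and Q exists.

LTS(P): 6 reachable states
  u0 = rec X. c.(a.b.(X + X) + ((a.X)\{c} + b.b.X)) has moves -c-> u1
  u1 = a.b.((rec X. c.(a.b.(X + X) + ((a.X)\{c} + b.b.X))) + (rec X. c.(a.b.(X + X) + ((a.X)\{c} + b.b.X)))) + ((a.(rec X. c.(a.b.(X + X) + ((a.X)\{c} + b.b.X))))\{c} + b.b.(rec X. c.(a.b.(X + X) + ((a.X)\{c} + b.b.X)))) has moves -a-> u2, -a-> u3, -b-> u4
  u2 = (rec X. c.(a.b.(X + X) + ((a.X)\{c} + b.b.X)))\{c} has moves (no moves)
  u3 = b.((rec X. c.(a.b.(X + X) + ((a.X)\{c} + b.b.X))) + (rec X. c.(a.b.(X + X) + ((a.X)\{c} + b.b.X)))) has moves -b-> u5
  u4 = b.(rec X. c.(a.b.(X + X) + ((a.X)\{c} + b.b.X))) has moves -b-> u0
  u5 = (rec X. c.(a.b.(X + X) + ((a.X)\{c} + b.b.X))) + (rec X. c.(a.b.(X + X) + ((a.X)\{c} + b.b.X))) has moves -c-> u1
LTS(Q): 6 reachable states
  v0 = rec X. c.(c.b.(X + X) + ((a.X)\{c} + b.b.X)) has moves -c-> v1
  v1 = c.b.((rec X. c.(c.b.(X + X) + ((a.X)\{c} + b.b.X))) + (rec X. c.(c.b.(X + X) + ((a.X)\{c} + b.b.X)))) + ((a.(rec X. c.(c.b.(X + X) + ((a.X)\{c} + b.b.X))))\{c} + b.b.(rec X. c.(c.b.(X + X) + ((a.X)\{c} + b.b.X)))) has moves -a-> v2, -b-> v3, -c-> v4
  v2 = (rec X. c.(c.b.(X + X) + ((a.X)\{c} + b.b.X)))\{c} has moves (no moves)
  v3 = b.(rec X. c.(c.b.(X + X) + ((a.X)\{c} + b.b.X))) has moves -b-> v0
  v4 = b.((rec X. c.(c.b.(X + X) + ((a.X)\{c} + b.b.X))) + (rec X. c.(c.b.(X + X) + ((a.X)\{c} + b.b.X)))) has moves -b-> v5
  v5 = (rec X. c.(c.b.(X + X) + ((a.X)\{c} + b.b.X))) + (rec X. c.(c.b.(X + X) + ((a.X)\{c} + b.b.X))) has moves -c-> v1
Coarsest stable partition (strong bisimilarity classes):
  B0 = {u0, u5}
  B1 = {u1}
  B2 = {u3, u4}
  B3 = {u2, v2}
  B4 = {v0, v5}
  B5 = {v1}
  B6 = {v3, v4}
u0 ∈ B0, v0 ∈ B4 → different blocks

NO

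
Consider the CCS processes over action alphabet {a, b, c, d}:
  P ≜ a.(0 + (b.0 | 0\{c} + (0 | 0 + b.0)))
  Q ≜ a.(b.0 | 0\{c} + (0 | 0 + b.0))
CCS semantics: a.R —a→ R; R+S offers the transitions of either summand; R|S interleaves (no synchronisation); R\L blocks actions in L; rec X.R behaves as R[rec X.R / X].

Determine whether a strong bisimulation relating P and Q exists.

Reachable graph of P (4 states):
  s0 = a.(0 + (b.0 | 0\{c} + (0 | 0 + b.0))) :: ··a··> s1
  s1 = 0 + (b.0 | 0\{c} + (0 | 0 + b.0)) :: ··b··> s2, ··b··> s3
  s2 = 0 :: stopped
  s3 = 0 | 0\{c} :: stopped
Reachable graph of Q (4 states):
  t0 = a.(b.0 | 0\{c} + (0 | 0 + b.0)) :: ··a··> t1
  t1 = b.0 | 0\{c} + (0 | 0 + b.0) :: ··b··> t2, ··b··> t3
  t2 = 0 :: stopped
  t3 = 0 | 0\{c} :: stopped
Partition-refinement fixed point:
  B0 = {s0, t0}
  B1 = {s1, t1}
  B2 = {s2, s3, t2, t3}
s0 ∈ B0, t0 ∈ B0 → same block

P ~ Q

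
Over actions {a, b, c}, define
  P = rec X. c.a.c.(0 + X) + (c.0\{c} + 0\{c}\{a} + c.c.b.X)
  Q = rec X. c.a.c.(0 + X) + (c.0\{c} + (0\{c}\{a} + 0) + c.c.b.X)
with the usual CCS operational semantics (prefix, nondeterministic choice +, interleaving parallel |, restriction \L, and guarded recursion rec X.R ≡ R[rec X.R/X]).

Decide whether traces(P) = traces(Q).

Reachable graph of P (7 states):
  p0 = rec X. c.a.c.(0 + X) + (c.0\{c} + 0\{c}\{a} + c.c.b.X) | ··c··> p1, ··c··> p2, ··c··> p3
  p1 = 0\{c} | ∅
  p2 = a.c.(0 + (rec X. c.a.c.(0 + X) + (c.0\{c} + 0\{c}\{a} + c.c.b.X))) | ··a··> p4
  p3 = c.b.(rec X. c.a.c.(0 + X) + (c.0\{c} + 0\{c}\{a} + c.c.b.X)) | ··c··> p5
  p4 = c.(0 + (rec X. c.a.c.(0 + X) + (c.0\{c} + 0\{c}\{a} + c.c.b.X))) | ··c··> p6
  p5 = b.(rec X. c.a.c.(0 + X) + (c.0\{c} + 0\{c}\{a} + c.c.b.X)) | ··b··> p0
  p6 = 0 + (rec X. c.a.c.(0 + X) + (c.0\{c} + 0\{c}\{a} + c.c.b.X)) | ··c··> p1, ··c··> p2, ··c··> p3
Reachable graph of Q (7 states):
  q0 = rec X. c.a.c.(0 + X) + (c.0\{c} + (0\{c}\{a} + 0) + c.c.b.X) | ··c··> q1, ··c··> q2, ··c··> q3
  q1 = 0\{c} | ∅
  q2 = a.c.(0 + (rec X. c.a.c.(0 + X) + (c.0\{c} + (0\{c}\{a} + 0) + c.c.b.X))) | ··a··> q4
  q3 = c.b.(rec X. c.a.c.(0 + X) + (c.0\{c} + (0\{c}\{a} + 0) + c.c.b.X)) | ··c··> q5
  q4 = c.(0 + (rec X. c.a.c.(0 + X) + (c.0\{c} + (0\{c}\{a} + 0) + c.c.b.X))) | ··c··> q6
  q5 = b.(rec X. c.a.c.(0 + X) + (c.0\{c} + (0\{c}\{a} + 0) + c.c.b.X)) | ··b··> q0
  q6 = 0 + (rec X. c.a.c.(0 + X) + (c.0\{c} + (0\{c}\{a} + 0) + c.c.b.X)) | ··c··> q1, ··c··> q2, ··c··> q3
Partition-refinement fixed point:
  B0 = {p0, p6, q0, q6}
  B1 = {p2, q2}
  B2 = {p4, q4}
  B3 = {p1, q1}
  B4 = {p3, q3}
  B5 = {p5, q5}
p0 ∈ B0, q0 ∈ B0 → same block
Bisimilar ⇒ trace-equivalent.

YES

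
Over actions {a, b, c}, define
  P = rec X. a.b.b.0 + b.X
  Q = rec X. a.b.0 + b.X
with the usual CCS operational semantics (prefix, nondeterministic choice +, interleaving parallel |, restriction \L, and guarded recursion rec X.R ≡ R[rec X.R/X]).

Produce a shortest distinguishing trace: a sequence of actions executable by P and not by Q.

LTS(P): 4 reachable states
  u0 = rec X. a.b.b.0 + b.X ⊢ —a→ u1, —b→ u0
  u1 = b.b.0 ⊢ —b→ u2
  u2 = b.0 ⊢ —b→ u3
  u3 = 0 ⊢ (no moves)
LTS(Q): 3 reachable states
  v0 = rec X. a.b.0 + b.X ⊢ —a→ v1, —b→ v0
  v1 = b.0 ⊢ —b→ v2
  v2 = 0 ⊢ (no moves)
Run σ = ⟨abb⟩ on P: start {u0}
  step 1 (a): {u1}
  step 2 (b): {u2}
  step 3 (b): {u3}
  P completes σ.
Run σ = ⟨abb⟩ on Q: start {v0}
  step 1 (a): {v1}
  step 2 (b): {v2}
  step 3 (b): ∅  — Q cannot continue

abb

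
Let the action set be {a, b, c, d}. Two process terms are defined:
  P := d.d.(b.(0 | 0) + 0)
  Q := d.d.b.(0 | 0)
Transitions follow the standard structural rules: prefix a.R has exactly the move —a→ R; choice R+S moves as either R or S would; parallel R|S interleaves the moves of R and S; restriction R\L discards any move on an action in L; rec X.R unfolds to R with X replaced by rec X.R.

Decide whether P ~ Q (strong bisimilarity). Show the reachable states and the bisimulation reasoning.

P's transition system — 4 states:
  m0 = d.d.(b.(0 | 0) + 0) :: --d--▸ m1
  m1 = d.(b.(0 | 0) + 0) :: --d--▸ m2
  m2 = b.(0 | 0) + 0 :: --b--▸ m3
  m3 = 0 | 0 :: ·
Q's transition system — 4 states:
  n0 = d.d.b.(0 | 0) :: --d--▸ n1
  n1 = d.b.(0 | 0) :: --d--▸ n2
  n2 = b.(0 | 0) :: --b--▸ n3
  n3 = 0 | 0 :: ·
Coarsest stable partition (strong bisimilarity classes):
  B0 = {m0, n0}
  B1 = {m1, n1}
  B2 = {m2, n2}
  B3 = {m3, n3}
m0 ∈ B0, n0 ∈ B0 → same block

P ~ Q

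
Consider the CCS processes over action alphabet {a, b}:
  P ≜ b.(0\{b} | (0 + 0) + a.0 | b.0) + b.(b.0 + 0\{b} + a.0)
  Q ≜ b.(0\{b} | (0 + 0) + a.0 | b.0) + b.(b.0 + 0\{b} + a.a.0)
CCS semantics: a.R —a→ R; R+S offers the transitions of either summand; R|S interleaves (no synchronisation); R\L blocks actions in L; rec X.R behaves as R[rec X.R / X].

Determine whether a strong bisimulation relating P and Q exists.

Reachable graph of P (7 states):
  p0 = b.(0\{b} | (0 + 0) + a.0 | b.0) + b.(b.0 + 0\{b} + a.0) has moves ··b··> p1, ··b··> p2
  p1 = 0\{b} | (0 + 0) + a.0 | b.0 has moves ··a··> p3, ··b··> p4
  p2 = b.0 + 0\{b} + a.0 has moves ··a··> p5, ··b··> p5
  p3 = 0 | b.0 has moves ··b··> p6
  p4 = a.0 | 0 has moves ··a··> p6
  p5 = 0 has moves ·
  p6 = 0 | 0 has moves ·
Reachable graph of Q (8 states):
  q0 = b.(0\{b} | (0 + 0) + a.0 | b.0) + b.(b.0 + 0\{b} + a.a.0) has moves ··b··> q1, ··b··> q2
  q1 = 0\{b} | (0 + 0) + a.0 | b.0 has moves ··a··> q3, ··b··> q4
  q2 = b.0 + 0\{b} + a.a.0 has moves ··a··> q5, ··b··> q6
  q3 = 0 | b.0 has moves ··b··> q7
  q4 = a.0 | 0 has moves ··a··> q7
  q5 = a.0 has moves ··a··> q6
  q6 = 0 has moves ·
  q7 = 0 | 0 has moves ·
Partition-refinement fixed point:
  B0 = {p0}
  B1 = {p1, q1}
  B2 = {p3, q3}
  B3 = {p5, p6, q6, q7}
  B4 = {p4, q4, q5}
  B5 = {p2}
  B6 = {q0}
  B7 = {q2}
p0 ∈ B0, q0 ∈ B6 → different blocks

NO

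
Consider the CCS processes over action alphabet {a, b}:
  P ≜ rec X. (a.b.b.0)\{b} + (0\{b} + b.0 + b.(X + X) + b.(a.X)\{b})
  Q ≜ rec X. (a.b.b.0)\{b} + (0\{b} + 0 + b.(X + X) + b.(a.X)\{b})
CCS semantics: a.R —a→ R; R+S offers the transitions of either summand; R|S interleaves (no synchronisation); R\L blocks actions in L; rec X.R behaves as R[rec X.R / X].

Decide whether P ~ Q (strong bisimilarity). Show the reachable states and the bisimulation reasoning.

P's transition system — 7 states:
  s0 = rec X. (a.b.b.0)\{b} + (0\{b} + b.0 + b.(X + X) + b.(a.X)\{b}) ⊢ --a--▸ s1, --b--▸ s2, --b--▸ s3, --b--▸ s4
  s1 = (b.b.0)\{b} ⊢ (no moves)
  s2 = (a.(rec X. (a.b.b.0)\{b} + (0\{b} + b.0 + b.(X + X) + b.(a.X)\{b})))\{b} ⊢ --a--▸ s5
  s3 = (rec X. (a.b.b.0)\{b} + (0\{b} + b.0 + b.(X + X) + b.(a.X)\{b})) + (rec X. (a.b.b.0)\{b} + (0\{b} + b.0 + b.(X + X) + b.(a.X)\{b})) ⊢ --a--▸ s1, --b--▸ s2, --b--▸ s3, --b--▸ s4
  s4 = 0 ⊢ (no moves)
  s5 = (rec X. (a.b.b.0)\{b} + (0\{b} + b.0 + b.(X + X) + b.(a.X)\{b}))\{b} ⊢ --a--▸ s6
  s6 = (b.b.0)\{b}\{b} ⊢ (no moves)
Q's transition system — 6 states:
  t0 = rec X. (a.b.b.0)\{b} + (0\{b} + 0 + b.(X + X) + b.(a.X)\{b}) ⊢ --a--▸ t1, --b--▸ t2, --b--▸ t3
  t1 = (b.b.0)\{b} ⊢ (no moves)
  t2 = (a.(rec X. (a.b.b.0)\{b} + (0\{b} + 0 + b.(X + X) + b.(a.X)\{b})))\{b} ⊢ --a--▸ t4
  t3 = (rec X. (a.b.b.0)\{b} + (0\{b} + 0 + b.(X + X) + b.(a.X)\{b})) + (rec X. (a.b.b.0)\{b} + (0\{b} + 0 + b.(X + X) + b.(a.X)\{b})) ⊢ --a--▸ t1, --b--▸ t2, --b--▸ t3
  t4 = (rec X. (a.b.b.0)\{b} + (0\{b} + 0 + b.(X + X) + b.(a.X)\{b}))\{b} ⊢ --a--▸ t5
  t5 = (b.b.0)\{b}\{b} ⊢ (no moves)
Partition-refinement fixed point:
  B0 = {s0, s3}
  B1 = {s1, s4, s6, t1, t5}
  B2 = {s2, t2}
  B3 = {s5, t4}
  B4 = {t0, t3}
s0 ∈ B0, t0 ∈ B4 → different blocks

not bisimilar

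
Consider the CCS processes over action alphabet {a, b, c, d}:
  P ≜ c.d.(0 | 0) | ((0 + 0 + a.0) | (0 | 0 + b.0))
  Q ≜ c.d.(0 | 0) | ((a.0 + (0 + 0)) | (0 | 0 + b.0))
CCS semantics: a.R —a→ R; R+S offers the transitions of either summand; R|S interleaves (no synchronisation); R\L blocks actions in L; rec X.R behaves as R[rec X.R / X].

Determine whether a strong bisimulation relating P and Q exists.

Reachable graph of P (12 states):
  u0 = c.d.(0 | 0) | ((0 + 0 + a.0) | (0 | 0 + b.0)) :: =a=> u1, =b=> u2, =c=> u3
  u1 = c.d.(0 | 0) | (0 | (0 | 0 + b.0)) :: =b=> u4, =c=> u5
  u2 = c.d.(0 | 0) | ((0 + 0 + a.0) | 0) :: =a=> u4, =c=> u6
  u3 = d.(0 | 0) | ((0 + 0 + a.0) | (0 | 0 + b.0)) :: =a=> u5, =b=> u6, =d=> u7
  u4 = c.d.(0 | 0) | (0 | 0) :: =c=> u8
  u5 = d.(0 | 0) | (0 | (0 | 0 + b.0)) :: =b=> u8, =d=> u9
  u6 = d.(0 | 0) | ((0 + 0 + a.0) | 0) :: =a=> u8, =d=> u10
  u7 = 0 | 0 | ((0 + 0 + a.0) | (0 | 0 + b.0)) :: =a=> u9, =b=> u10
  u8 = d.(0 | 0) | (0 | 0) :: =d=> u11
  u9 = 0 | 0 | (0 | (0 | 0 + b.0)) :: =b=> u11
  u10 = 0 | 0 | ((0 + 0 + a.0) | 0) :: =a=> u11
  u11 = 0 | 0 | (0 | 0) :: deadlocked
Reachable graph of Q (12 states):
  v0 = c.d.(0 | 0) | ((a.0 + (0 + 0)) | (0 | 0 + b.0)) :: =a=> v1, =b=> v2, =c=> v3
  v1 = c.d.(0 | 0) | (0 | (0 | 0 + b.0)) :: =b=> v4, =c=> v5
  v2 = c.d.(0 | 0) | ((a.0 + (0 + 0)) | 0) :: =a=> v4, =c=> v6
  v3 = d.(0 | 0) | ((a.0 + (0 + 0)) | (0 | 0 + b.0)) :: =a=> v5, =b=> v6, =d=> v7
  v4 = c.d.(0 | 0) | (0 | 0) :: =c=> v8
  v5 = d.(0 | 0) | (0 | (0 | 0 + b.0)) :: =b=> v8, =d=> v9
  v6 = d.(0 | 0) | ((a.0 + (0 + 0)) | 0) :: =a=> v8, =d=> v10
  v7 = 0 | 0 | ((a.0 + (0 + 0)) | (0 | 0 + b.0)) :: =a=> v9, =b=> v10
  v8 = d.(0 | 0) | (0 | 0) :: =d=> v11
  v9 = 0 | 0 | (0 | (0 | 0 + b.0)) :: =b=> v11
  v10 = 0 | 0 | ((a.0 + (0 + 0)) | 0) :: =a=> v11
  v11 = 0 | 0 | (0 | 0) :: deadlocked
Bisimilarity quotient blocks:
  B0 = {u0, v0}
  B1 = {u3, v3}
  B2 = {u7, v7}
  B3 = {u9, v9}
  B4 = {u11, v11}
  B5 = {u10, v10}
  B6 = {u6, v6}
  B7 = {u8, v8}
  B8 = {u5, v5}
  B9 = {u2, v2}
  B10 = {u4, v4}
  B11 = {u1, v1}
u0 ∈ B0, v0 ∈ B0 → same block

bisimilar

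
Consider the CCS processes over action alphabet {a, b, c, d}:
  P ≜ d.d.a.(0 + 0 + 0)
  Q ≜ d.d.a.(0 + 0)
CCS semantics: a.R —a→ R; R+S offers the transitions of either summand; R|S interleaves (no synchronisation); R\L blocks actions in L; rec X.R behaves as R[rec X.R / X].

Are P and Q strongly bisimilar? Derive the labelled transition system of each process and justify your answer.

Reachable graph of P (4 states):
  m0 = d.d.a.(0 + 0 + 0) → =d=> m1
  m1 = d.a.(0 + 0 + 0) → =d=> m2
  m2 = a.(0 + 0 + 0) → =a=> m3
  m3 = 0 + 0 + 0 → ∅
Reachable graph of Q (4 states):
  n0 = d.d.a.(0 + 0) → =d=> n1
  n1 = d.a.(0 + 0) → =d=> n2
  n2 = a.(0 + 0) → =a=> n3
  n3 = 0 + 0 → ∅
Bisimilarity quotient blocks:
  B0 = {m0, n0}
  B1 = {m1, n1}
  B2 = {m2, n2}
  B3 = {m3, n3}
m0 ∈ B0, n0 ∈ B0 → same block

YES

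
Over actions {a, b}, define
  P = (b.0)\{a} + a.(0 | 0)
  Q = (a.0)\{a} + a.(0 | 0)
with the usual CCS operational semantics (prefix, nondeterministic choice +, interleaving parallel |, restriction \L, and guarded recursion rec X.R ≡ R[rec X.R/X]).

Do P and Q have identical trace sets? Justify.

Reachable graph of P (3 states):
  p0 = (b.0)\{a} + a.(0 | 0) has moves -a-> p1, -b-> p2
  p1 = 0 | 0 has moves stopped
  p2 = 0\{a} has moves stopped
Reachable graph of Q (2 states):
  q0 = (a.0)\{a} + a.(0 | 0) has moves -a-> q1
  q1 = 0 | 0 has moves stopped
Trace ⟨b⟩ through P, begin at {p0}:
  after b @ step 1: {p2}
  — P admits the full trace.
Trace ⟨b⟩ through Q, begin at {q0}:
  after b @ step 1: ∅  — Q cannot continue

traces(P) ≠ traces(Q) — witness ⟨b⟩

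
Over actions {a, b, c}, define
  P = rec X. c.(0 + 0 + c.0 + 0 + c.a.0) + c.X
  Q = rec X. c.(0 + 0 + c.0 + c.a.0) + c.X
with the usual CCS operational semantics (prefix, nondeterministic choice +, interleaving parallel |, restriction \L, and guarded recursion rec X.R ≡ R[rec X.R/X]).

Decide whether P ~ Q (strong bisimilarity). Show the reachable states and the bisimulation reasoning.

Reachable graph of P (4 states):
  m0 = rec X. c.(0 + 0 + c.0 + 0 + c.a.0) + c.X ⊢ --c--▸ m0, --c--▸ m1
  m1 = 0 + 0 + c.0 + 0 + c.a.0 ⊢ --c--▸ m2, --c--▸ m3
  m2 = 0 ⊢ ·
  m3 = a.0 ⊢ --a--▸ m2
Reachable graph of Q (4 states):
  n0 = rec X. c.(0 + 0 + c.0 + c.a.0) + c.X ⊢ --c--▸ n0, --c--▸ n1
  n1 = 0 + 0 + c.0 + c.a.0 ⊢ --c--▸ n2, --c--▸ n3
  n2 = 0 ⊢ ·
  n3 = a.0 ⊢ --a--▸ n2
Partition-refinement fixed point:
  B0 = {m0, n0}
  B1 = {m1, n1}
  B2 = {m3, n3}
  B3 = {m2, n2}
m0 ∈ B0, n0 ∈ B0 → same block

P ~ Q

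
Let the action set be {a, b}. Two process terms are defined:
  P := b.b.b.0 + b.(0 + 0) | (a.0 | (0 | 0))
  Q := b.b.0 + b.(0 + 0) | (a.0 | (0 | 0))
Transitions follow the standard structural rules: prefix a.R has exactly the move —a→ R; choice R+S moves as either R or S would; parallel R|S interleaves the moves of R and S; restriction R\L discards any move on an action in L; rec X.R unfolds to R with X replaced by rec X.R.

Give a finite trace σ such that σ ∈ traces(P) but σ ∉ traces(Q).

P's transition system — 7 states:
  m0 = b.b.b.0 + b.(0 + 0) | (a.0 | (0 | 0)) | =a=> m1, =b=> m2, =b=> m3
  m1 = b.(0 + 0) | (0 | (0 | 0)) | =b=> m4
  m2 = (0 + 0) | (a.0 | (0 | 0)) | =a=> m4
  m3 = b.b.0 | =b=> m5
  m4 = (0 + 0) | (0 | (0 | 0)) | ·
  m5 = b.0 | =b=> m6
  m6 = 0 | ·
Q's transition system — 6 states:
  n0 = b.b.0 + b.(0 + 0) | (a.0 | (0 | 0)) | =a=> n1, =b=> n2, =b=> n3
  n1 = b.(0 + 0) | (0 | (0 | 0)) | =b=> n4
  n2 = (0 + 0) | (a.0 | (0 | 0)) | =a=> n4
  n3 = b.0 | =b=> n5
  n4 = (0 + 0) | (0 | (0 | 0)) | ·
  n5 = 0 | ·
Trace ⟨bbb⟩ through P, begin at {m0}:
  step 1 (b): {m2, m3}
  step 2 (b): {m5}
  step 3 (b): {m6}
  P completes σ.
Trace ⟨bbb⟩ through Q, begin at {n0}:
  step 1 (b): {n2, n3}
  step 2 (b): {n5}
  step 3 (b): no successor for Q

bbb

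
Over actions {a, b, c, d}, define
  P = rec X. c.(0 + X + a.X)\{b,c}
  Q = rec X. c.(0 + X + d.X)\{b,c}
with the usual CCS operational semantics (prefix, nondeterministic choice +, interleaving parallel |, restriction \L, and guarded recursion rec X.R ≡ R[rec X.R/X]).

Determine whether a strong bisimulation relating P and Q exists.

NO

P's transition system — 3 states:
  u0 = rec X. c.(0 + X + a.X)\{b,c} ⊢ --c--▸ u1
  u1 = (0 + (rec X. c.(0 + X + a.X)\{b,c}) + a.(rec X. c.(0 + X + a.X)\{b,c}))\{b,c} ⊢ --a--▸ u2
  u2 = (rec X. c.(0 + X + a.X)\{b,c})\{b,c} ⊢ (no moves)
Q's transition system — 3 states:
  v0 = rec X. c.(0 + X + d.X)\{b,c} ⊢ --c--▸ v1
  v1 = (0 + (rec X. c.(0 + X + d.X)\{b,c}) + d.(rec X. c.(0 + X + d.X)\{b,c}))\{b,c} ⊢ --d--▸ v2
  v2 = (rec X. c.(0 + X + d.X)\{b,c})\{b,c} ⊢ (no moves)
Bisimilarity quotient blocks:
  B0 = {u0}
  B1 = {u1}
  B2 = {u2, v2}
  B3 = {v0}
  B4 = {v1}
u0 ∈ B0, v0 ∈ B3 → different blocks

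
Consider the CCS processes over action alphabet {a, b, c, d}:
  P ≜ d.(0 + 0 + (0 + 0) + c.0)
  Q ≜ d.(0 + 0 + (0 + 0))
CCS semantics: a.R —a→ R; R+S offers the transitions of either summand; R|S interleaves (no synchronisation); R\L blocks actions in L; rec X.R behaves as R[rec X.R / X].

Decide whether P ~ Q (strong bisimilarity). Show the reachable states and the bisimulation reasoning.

Reachable graph of P (3 states):
  u0 = d.(0 + 0 + (0 + 0) + c.0) | -d-> u1
  u1 = 0 + 0 + (0 + 0) + c.0 | -c-> u2
  u2 = 0 | deadlocked
Reachable graph of Q (2 states):
  v0 = d.(0 + 0 + (0 + 0)) | -d-> v1
  v1 = 0 + 0 + (0 + 0) | deadlocked
Coarsest stable partition (strong bisimilarity classes):
  B0 = {u0}
  B1 = {u1}
  B2 = {u2, v1}
  B3 = {v0}
u0 ∈ B0, v0 ∈ B3 → different blocks

P ≁ Q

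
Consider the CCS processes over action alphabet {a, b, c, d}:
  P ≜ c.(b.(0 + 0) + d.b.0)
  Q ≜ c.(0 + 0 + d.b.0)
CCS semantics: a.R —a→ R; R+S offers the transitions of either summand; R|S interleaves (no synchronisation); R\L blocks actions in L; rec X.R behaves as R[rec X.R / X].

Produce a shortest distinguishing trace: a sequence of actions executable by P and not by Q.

P's transition system — 5 states:
  u0 = c.(b.(0 + 0) + d.b.0) ⊢ =c=> u1
  u1 = b.(0 + 0) + d.b.0 ⊢ =b=> u2, =d=> u3
  u2 = 0 + 0 ⊢ ∅
  u3 = b.0 ⊢ =b=> u4
  u4 = 0 ⊢ ∅
Q's transition system — 4 states:
  v0 = c.(0 + 0 + d.b.0) ⊢ =c=> v1
  v1 = 0 + 0 + d.b.0 ⊢ =d=> v2
  v2 = b.0 ⊢ =b=> v3
  v3 = 0 ⊢ ∅
Run σ = ⟨cb⟩ on P: start {u0}
  after c @ step 1: {u1}
  after b @ step 2: {u2}
  ✓ P
Run σ = ⟨cb⟩ on Q: start {v0}
  after c @ step 1: {v1}
  after b @ step 2: ∅  — Q cannot continue

cb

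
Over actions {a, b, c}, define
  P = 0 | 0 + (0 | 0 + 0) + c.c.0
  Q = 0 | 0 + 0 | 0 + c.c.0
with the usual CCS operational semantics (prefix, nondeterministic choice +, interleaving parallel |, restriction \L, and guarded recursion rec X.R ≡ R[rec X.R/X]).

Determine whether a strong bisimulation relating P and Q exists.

P ~ Q

P's transition system — 3 states:
  s0 = 0 | 0 + (0 | 0 + 0) + c.c.0 has moves —c→ s1
  s1 = c.0 has moves —c→ s2
  s2 = 0 has moves stopped
Q's transition system — 3 states:
  t0 = 0 | 0 + 0 | 0 + c.c.0 has moves —c→ t1
  t1 = c.0 has moves —c→ t2
  t2 = 0 has moves stopped
Bisimilarity quotient blocks:
  B0 = {s0, t0}
  B1 = {s1, t1}
  B2 = {s2, t2}
s0 ∈ B0, t0 ∈ B0 → same block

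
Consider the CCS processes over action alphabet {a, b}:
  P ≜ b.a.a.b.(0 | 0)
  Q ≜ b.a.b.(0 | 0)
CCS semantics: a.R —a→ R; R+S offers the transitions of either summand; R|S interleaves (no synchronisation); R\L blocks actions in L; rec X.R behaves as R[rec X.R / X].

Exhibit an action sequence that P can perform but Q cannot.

P's transition system — 5 states:
  m0 = b.a.a.b.(0 | 0) :: —b→ m1
  m1 = a.a.b.(0 | 0) :: —a→ m2
  m2 = a.b.(0 | 0) :: —a→ m3
  m3 = b.(0 | 0) :: —b→ m4
  m4 = 0 | 0 :: (no moves)
Q's transition system — 4 states:
  n0 = b.a.b.(0 | 0) :: —b→ n1
  n1 = a.b.(0 | 0) :: —a→ n2
  n2 = b.(0 | 0) :: —b→ n3
  n3 = 0 | 0 :: (no moves)
Trace ⟨baa⟩ through P, begin at {m0}:
  after b @ step 1: {m1}
  after a @ step 2: {m2}
  after a @ step 3: {m3}
  ✓ P
Trace ⟨baa⟩ through Q, begin at {n0}:
  after b @ step 1: {n1}
  after a @ step 2: {n2}
  after a @ step 3: no successor for Q

baa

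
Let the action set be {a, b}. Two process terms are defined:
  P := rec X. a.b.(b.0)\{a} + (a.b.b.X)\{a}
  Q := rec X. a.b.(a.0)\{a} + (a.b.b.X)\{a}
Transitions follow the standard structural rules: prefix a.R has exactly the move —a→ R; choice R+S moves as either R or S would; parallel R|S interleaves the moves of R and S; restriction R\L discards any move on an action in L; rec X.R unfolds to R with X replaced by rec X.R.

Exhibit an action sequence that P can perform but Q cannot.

abb

Reachable graph of P (4 states):
  m0 = rec X. a.b.(b.0)\{a} + (a.b.b.X)\{a} :: --a--▸ m1
  m1 = b.(b.0)\{a} :: --b--▸ m2
  m2 = (b.0)\{a} :: --b--▸ m3
  m3 = 0\{a} :: ∅
Reachable graph of Q (3 states):
  n0 = rec X. a.b.(a.0)\{a} + (a.b.b.X)\{a} :: --a--▸ n1
  n1 = b.(a.0)\{a} :: --b--▸ n2
  n2 = (a.0)\{a} :: ∅
Trace ⟨abb⟩ through P, begin at {m0}:
  [1] a ⇒ {m1}
  [2] b ⇒ {m2}
  [3] b ⇒ {m3}
  ✓ P
Trace ⟨abb⟩ through Q, begin at {n0}:
  [1] a ⇒ {n1}
  [2] b ⇒ {n2}
  [3] b ⇒ ∅  — Q cannot continue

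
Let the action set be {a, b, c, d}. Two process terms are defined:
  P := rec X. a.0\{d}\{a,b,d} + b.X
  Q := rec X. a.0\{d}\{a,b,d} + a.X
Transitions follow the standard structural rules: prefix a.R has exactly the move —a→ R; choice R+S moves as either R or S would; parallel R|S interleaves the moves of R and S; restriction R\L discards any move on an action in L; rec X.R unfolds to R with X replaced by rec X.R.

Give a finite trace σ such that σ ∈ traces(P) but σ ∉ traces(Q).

LTS(P): 2 reachable states
  u0 = rec X. a.0\{d}\{a,b,d} + b.X :: ··a··> u1, ··b··> u0
  u1 = 0\{d}\{a,b,d} :: ·
LTS(Q): 2 reachable states
  v0 = rec X. a.0\{d}\{a,b,d} + a.X :: ··a··> v0, ··a··> v1
  v1 = 0\{d}\{a,b,d} :: ·
Trace ⟨b⟩ through P, begin at {u0}:
  [1] b ⇒ {u0}
  ✓ P
Trace ⟨b⟩ through Q, begin at {v0}:
  [1] b ⇒ ∅  — Q cannot continue

b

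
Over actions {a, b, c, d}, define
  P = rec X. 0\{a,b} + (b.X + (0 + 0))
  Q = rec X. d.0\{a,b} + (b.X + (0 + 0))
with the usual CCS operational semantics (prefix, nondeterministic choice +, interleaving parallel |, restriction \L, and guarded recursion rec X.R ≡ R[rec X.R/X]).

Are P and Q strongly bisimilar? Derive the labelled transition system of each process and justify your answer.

Reachable graph of P (1 states):
  m0 = rec X. 0\{a,b} + (b.X + (0 + 0)) :: --b--▸ m0
Reachable graph of Q (2 states):
  n0 = rec X. d.0\{a,b} + (b.X + (0 + 0)) :: --b--▸ n0, --d--▸ n1
  n1 = 0\{a,b} :: deadlocked
Coarsest stable partition (strong bisimilarity classes):
  B0 = {m0}
  B1 = {n0}
  B2 = {n1}
m0 ∈ B0, n0 ∈ B1 → different blocks

not bisimilar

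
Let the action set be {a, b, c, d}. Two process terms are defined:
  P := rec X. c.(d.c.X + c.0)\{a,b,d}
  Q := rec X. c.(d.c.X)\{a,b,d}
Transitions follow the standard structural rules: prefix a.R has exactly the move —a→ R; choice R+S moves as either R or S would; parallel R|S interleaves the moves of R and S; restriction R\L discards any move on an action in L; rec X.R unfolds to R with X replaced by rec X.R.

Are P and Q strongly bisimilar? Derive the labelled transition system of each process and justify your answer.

Reachable graph of P (3 states):
  p0 = rec X. c.(d.c.X + c.0)\{a,b,d} :: =c=> p1
  p1 = (d.c.(rec X. c.(d.c.X + c.0)\{a,b,d}) + c.0)\{a,b,d} :: =c=> p2
  p2 = 0\{a,b,d} :: ·
Reachable graph of Q (2 states):
  q0 = rec X. c.(d.c.X)\{a,b,d} :: =c=> q1
  q1 = (d.c.(rec X. c.(d.c.X)\{a,b,d}))\{a,b,d} :: ·
Partition-refinement fixed point:
  B0 = {p0}
  B1 = {p1, q0}
  B2 = {p2, q1}
p0 ∈ B0, q0 ∈ B1 → different blocks

not bisimilar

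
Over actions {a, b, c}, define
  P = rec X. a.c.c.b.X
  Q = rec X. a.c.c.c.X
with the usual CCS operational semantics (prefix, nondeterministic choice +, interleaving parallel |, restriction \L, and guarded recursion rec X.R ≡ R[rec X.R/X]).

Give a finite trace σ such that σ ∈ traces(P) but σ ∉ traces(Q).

accb

Reachable graph of P (4 states):
  p0 = rec X. a.c.c.b.X ⊢ ··a··> p1
  p1 = c.c.b.(rec X. a.c.c.b.X) ⊢ ··c··> p2
  p2 = c.b.(rec X. a.c.c.b.X) ⊢ ··c··> p3
  p3 = b.(rec X. a.c.c.b.X) ⊢ ··b··> p0
Reachable graph of Q (4 states):
  q0 = rec X. a.c.c.c.X ⊢ ··a··> q1
  q1 = c.c.c.(rec X. a.c.c.c.X) ⊢ ··c··> q2
  q2 = c.c.(rec X. a.c.c.c.X) ⊢ ··c··> q3
  q3 = c.(rec X. a.c.c.c.X) ⊢ ··c··> q0
Executing accb from P (initial set {p0}):
  [1] a ⇒ {p1}
  [2] c ⇒ {p2}
  [3] c ⇒ {p3}
  [4] b ⇒ {p0}
  ✓ P
Executing accb from Q (initial set {q0}):
  [1] a ⇒ {q1}
  [2] c ⇒ {q2}
  [3] c ⇒ {q3}
  [4] b ⇒ ∅  — Q cannot continue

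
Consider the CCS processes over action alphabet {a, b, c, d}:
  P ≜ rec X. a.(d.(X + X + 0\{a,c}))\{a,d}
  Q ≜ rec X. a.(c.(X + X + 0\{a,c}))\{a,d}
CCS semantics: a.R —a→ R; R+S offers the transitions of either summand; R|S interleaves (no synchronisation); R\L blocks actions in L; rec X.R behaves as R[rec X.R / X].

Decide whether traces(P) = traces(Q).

NO — witness ⟨ac⟩

Reachable graph of P (2 states):
  p0 = rec X. a.(d.(X + X + 0\{a,c}))\{a,d} ⊢ --a--▸ p1
  p1 = (d.((rec X. a.(d.(X + X + 0\{a,c}))\{a,d}) + (rec X. a.(d.(X + X + 0\{a,c}))\{a,d}) + 0\{a,c}))\{a,d} ⊢ (no moves)
Reachable graph of Q (3 states):
  q0 = rec X. a.(c.(X + X + 0\{a,c}))\{a,d} ⊢ --a--▸ q1
  q1 = (c.((rec X. a.(c.(X + X + 0\{a,c}))\{a,d}) + (rec X. a.(c.(X + X + 0\{a,c}))\{a,d}) + 0\{a,c}))\{a,d} ⊢ --c--▸ q2
  q2 = ((rec X. a.(c.(X + X + 0\{a,c}))\{a,d}) + (rec X. a.(c.(X + X + 0\{a,c}))\{a,d}) + 0\{a,c})\{a,d} ⊢ (no moves)
Trace ⟨ac⟩ through Q, begin at {q0}:
  [1] a ⇒ {q1}
  [2] c ⇒ {q2}
  Q completes σ.
Trace ⟨ac⟩ through P, begin at {p0}:
  [1] a ⇒ {p1}
  [2] c ⇒ ∅ (P stuck)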